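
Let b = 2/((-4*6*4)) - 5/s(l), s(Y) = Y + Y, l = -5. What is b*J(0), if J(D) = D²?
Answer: 0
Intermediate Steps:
s(Y) = 2*Y
b = 23/48 (b = 2/((-4*6*4)) - 5/(2*(-5)) = 2/((-24*4)) - 5/(-10) = 2/(-96) - 5*(-⅒) = 2*(-1/96) + ½ = -1/48 + ½ = 23/48 ≈ 0.47917)
b*J(0) = (23/48)*0² = (23/48)*0 = 0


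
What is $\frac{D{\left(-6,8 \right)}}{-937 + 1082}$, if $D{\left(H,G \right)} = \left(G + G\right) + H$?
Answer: $\frac{2}{29} \approx 0.068966$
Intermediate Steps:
$D{\left(H,G \right)} = H + 2 G$ ($D{\left(H,G \right)} = 2 G + H = H + 2 G$)
$\frac{D{\left(-6,8 \right)}}{-937 + 1082} = \frac{-6 + 2 \cdot 8}{-937 + 1082} = \frac{-6 + 16}{145} = \frac{1}{145} \cdot 10 = \frac{2}{29}$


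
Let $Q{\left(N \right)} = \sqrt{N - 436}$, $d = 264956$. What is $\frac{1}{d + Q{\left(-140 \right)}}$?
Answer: $\frac{66239}{17550420628} - \frac{3 i}{8775210314} \approx 3.7742 \cdot 10^{-6} - 3.4187 \cdot 10^{-10} i$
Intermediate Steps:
$Q{\left(N \right)} = \sqrt{-436 + N}$
$\frac{1}{d + Q{\left(-140 \right)}} = \frac{1}{264956 + \sqrt{-436 - 140}} = \frac{1}{264956 + \sqrt{-576}} = \frac{1}{264956 + 24 i} = \frac{264956 - 24 i}{70201682512}$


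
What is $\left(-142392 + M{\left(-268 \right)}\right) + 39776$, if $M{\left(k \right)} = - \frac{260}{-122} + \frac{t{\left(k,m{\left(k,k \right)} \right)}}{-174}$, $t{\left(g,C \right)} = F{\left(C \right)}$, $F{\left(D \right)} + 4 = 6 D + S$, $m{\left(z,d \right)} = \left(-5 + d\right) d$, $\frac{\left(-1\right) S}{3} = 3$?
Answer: $- \frac{1115920835}{10614} \approx -1.0514 \cdot 10^{5}$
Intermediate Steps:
$S = -9$ ($S = \left(-3\right) 3 = -9$)
$m{\left(z,d \right)} = d \left(-5 + d\right)$
$F{\left(D \right)} = -13 + 6 D$ ($F{\left(D \right)} = -4 + \left(6 D - 9\right) = -4 + \left(-9 + 6 D\right) = -13 + 6 D$)
$t{\left(g,C \right)} = -13 + 6 C$
$M{\left(k \right)} = \frac{23413}{10614} - \frac{k \left(-5 + k\right)}{29}$ ($M{\left(k \right)} = - \frac{260}{-122} + \frac{-13 + 6 k \left(-5 + k\right)}{-174} = \left(-260\right) \left(- \frac{1}{122}\right) + \left(-13 + 6 k \left(-5 + k\right)\right) \left(- \frac{1}{174}\right) = \frac{130}{61} - \left(- \frac{13}{174} + \frac{k \left(-5 + k\right)}{29}\right) = \frac{23413}{10614} - \frac{k \left(-5 + k\right)}{29}$)
$\left(-142392 + M{\left(-268 \right)}\right) + 39776 = \left(-142392 + \left(\frac{23413}{10614} - - \frac{268 \left(-5 - 268\right)}{29}\right)\right) + 39776 = \left(-142392 + \left(\frac{23413}{10614} - \left(- \frac{268}{29}\right) \left(-273\right)\right)\right) + 39776 = \left(-142392 + \left(\frac{23413}{10614} - \frac{73164}{29}\right)\right) + 39776 = \left(-142392 - \frac{26754611}{10614}\right) + 39776 = - \frac{1538103299}{10614} + 39776 = - \frac{1115920835}{10614}$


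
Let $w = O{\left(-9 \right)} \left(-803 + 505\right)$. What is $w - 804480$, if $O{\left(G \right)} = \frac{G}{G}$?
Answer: $-804778$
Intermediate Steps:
$O{\left(G \right)} = 1$
$w = -298$ ($w = 1 \left(-803 + 505\right) = 1 \left(-298\right) = -298$)
$w - 804480 = -298 - 804480 = -804778$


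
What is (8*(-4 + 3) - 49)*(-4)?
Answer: 228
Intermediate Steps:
(8*(-4 + 3) - 49)*(-4) = (8*(-1) - 49)*(-4) = (-8 - 49)*(-4) = -57*(-4) = 228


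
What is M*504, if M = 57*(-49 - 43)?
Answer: -2642976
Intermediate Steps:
M = -5244 (M = 57*(-92) = -5244)
M*504 = -5244*504 = -2642976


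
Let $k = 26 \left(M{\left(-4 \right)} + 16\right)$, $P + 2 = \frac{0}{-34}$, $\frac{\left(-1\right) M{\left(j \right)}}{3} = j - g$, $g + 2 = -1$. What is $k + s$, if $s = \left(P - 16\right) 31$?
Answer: $-64$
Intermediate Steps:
$g = -3$ ($g = -2 - 1 = -3$)
$M{\left(j \right)} = -9 - 3 j$ ($M{\left(j \right)} = - 3 \left(j - -3\right) = - 3 \left(j + 3\right) = - 3 \left(3 + j\right) = -9 - 3 j$)
$P = -2$ ($P = -2 + \frac{0}{-34} = -2 + 0 \left(- \frac{1}{34}\right) = -2 + 0 = -2$)
$k = 494$ ($k = 26 \left(\left(-9 - -12\right) + 16\right) = 26 \left(\left(-9 + 12\right) + 16\right) = 26 \left(3 + 16\right) = 26 \cdot 19 = 494$)
$s = -558$ ($s = \left(-2 - 16\right) 31 = \left(-18\right) 31 = -558$)
$k + s = 494 - 558 = -64$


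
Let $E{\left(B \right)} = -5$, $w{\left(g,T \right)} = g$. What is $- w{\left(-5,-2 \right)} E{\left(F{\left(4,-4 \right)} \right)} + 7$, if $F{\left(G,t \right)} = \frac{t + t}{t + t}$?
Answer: $-18$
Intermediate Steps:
$F{\left(G,t \right)} = 1$ ($F{\left(G,t \right)} = \frac{2 t}{2 t} = 2 t \frac{1}{2 t} = 1$)
$- w{\left(-5,-2 \right)} E{\left(F{\left(4,-4 \right)} \right)} + 7 = \left(-1\right) \left(-5\right) \left(-5\right) + 7 = 5 \left(-5\right) + 7 = -25 + 7 = -18$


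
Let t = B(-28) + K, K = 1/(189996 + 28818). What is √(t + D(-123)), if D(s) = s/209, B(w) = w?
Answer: I*√59790796217905566/45732126 ≈ 5.3468*I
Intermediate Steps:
K = 1/218814 ≈ 4.5701e-6
D(s) = s/209 (D(s) = s*(1/209) = s/209)
t = -6126791/218814 (t = -28 + 1/218814 = -6126791/218814 ≈ -28.000)
√(t + D(-123)) = √(-6126791/218814 + (1/209)*(-123)) = √(-6126791/218814 - 123/209) = √(-1307413441/45732126) = I*√59790796217905566/45732126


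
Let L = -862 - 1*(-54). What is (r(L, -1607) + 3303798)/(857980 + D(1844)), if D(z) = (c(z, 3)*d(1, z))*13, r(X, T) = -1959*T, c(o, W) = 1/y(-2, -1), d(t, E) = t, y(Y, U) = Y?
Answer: 12903822/1715947 ≈ 7.5199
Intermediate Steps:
c(o, W) = -1/2 (c(o, W) = 1/(-2) = -1/2)
L = -808 (L = -862 + 54 = -808)
D(z) = -13/2 (D(z) = -1/2*1*13 = -1/2*13 = -13/2)
(r(L, -1607) + 3303798)/(857980 + D(1844)) = (-1959*(-1607) + 3303798)/(857980 - 13/2) = (3148113 + 3303798)/(1715947/2) = 6451911*(2/1715947) = 12903822/1715947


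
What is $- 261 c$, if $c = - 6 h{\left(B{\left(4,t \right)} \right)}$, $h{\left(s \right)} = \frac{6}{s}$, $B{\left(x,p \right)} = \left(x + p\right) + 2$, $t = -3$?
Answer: $3132$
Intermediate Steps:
$B{\left(x,p \right)} = 2 + p + x$ ($B{\left(x,p \right)} = \left(p + x\right) + 2 = 2 + p + x$)
$c = -12$ ($c = - 6 \frac{6}{2 - 3 + 4} = - 6 \cdot \frac{6}{3} = - 6 \cdot 6 \cdot \frac{1}{3} = \left(-6\right) 2 = -12$)
$- 261 c = \left(-261\right) \left(-12\right) = 3132$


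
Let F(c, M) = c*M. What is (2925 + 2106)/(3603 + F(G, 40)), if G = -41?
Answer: 387/151 ≈ 2.5629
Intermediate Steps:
F(c, M) = M*c
(2925 + 2106)/(3603 + F(G, 40)) = (2925 + 2106)/(3603 + 40*(-41)) = 5031/(3603 - 1640) = 5031/1963 = 5031*(1/1963) = 387/151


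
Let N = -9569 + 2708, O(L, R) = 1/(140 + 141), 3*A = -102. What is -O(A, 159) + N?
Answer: -1927942/281 ≈ -6861.0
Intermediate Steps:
A = -34 (A = (⅓)*(-102) = -34)
O(L, R) = 1/281
N = -6861
-O(A, 159) + N = -1*1/281 - 6861 = -1/281 - 6861 = -1927942/281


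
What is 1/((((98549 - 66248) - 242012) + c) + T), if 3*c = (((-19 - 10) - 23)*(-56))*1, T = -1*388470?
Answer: -3/1791631 ≈ -1.6745e-6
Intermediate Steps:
T = -388470
c = 2912/3 (c = ((((-19 - 10) - 23)*(-56))*1)/3 = (((-29 - 23)*(-56))*1)/3 = (-52*(-56)*1)/3 = (2912*1)/3 = (1/3)*2912 = 2912/3 ≈ 970.67)
1/((((98549 - 66248) - 242012) + c) + T) = 1/((((98549 - 66248) - 242012) + 2912/3) - 388470) = 1/(((32301 - 242012) + 2912/3) - 388470) = 1/((-209711 + 2912/3) - 388470) = 1/(-626221/3 - 388470) = 1/(-1791631/3) = -3/1791631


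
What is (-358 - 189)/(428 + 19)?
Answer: -547/447 ≈ -1.2237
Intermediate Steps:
(-358 - 189)/(428 + 19) = -547/447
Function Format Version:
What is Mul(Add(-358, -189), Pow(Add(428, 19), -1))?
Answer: Rational(-547, 447) ≈ -1.2237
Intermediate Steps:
Mul(Add(-358, -189), Pow(Add(428, 19), -1)) = Mul(-547, Pow(447, -1)) = Mul(-547, Rational(1, 447)) = Rational(-547, 447)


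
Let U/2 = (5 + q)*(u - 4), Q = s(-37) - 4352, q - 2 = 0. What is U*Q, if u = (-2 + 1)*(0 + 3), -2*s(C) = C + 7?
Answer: 425026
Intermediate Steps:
q = 2 (q = 2 + 0 = 2)
s(C) = -7/2 - C/2 (s(C) = -(C + 7)/2 = -(7 + C)/2 = -7/2 - C/2)
u = -3 (u = -1*3 = -3)
Q = -4337 (Q = (-7/2 - ½*(-37)) - 4352 = (-7/2 + 37/2) - 4352 = 15 - 4352 = -4337)
U = -98 (U = 2*((5 + 2)*(-3 - 4)) = 2*(7*(-7)) = 2*(-49) = -98)
U*Q = -98*(-4337) = 425026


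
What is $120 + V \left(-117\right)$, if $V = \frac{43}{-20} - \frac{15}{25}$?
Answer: $\frac{1767}{4} \approx 441.75$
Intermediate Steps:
$V = - \frac{11}{4}$ ($V = 43 \left(- \frac{1}{20}\right) - \frac{3}{5} = - \frac{43}{20} - \frac{3}{5} = - \frac{11}{4} \approx -2.75$)
$120 + V \left(-117\right) = 120 - - \frac{1287}{4} = 120 + \frac{1287}{4} = \frac{1767}{4}$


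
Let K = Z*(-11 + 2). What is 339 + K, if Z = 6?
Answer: 285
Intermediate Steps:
K = -54 (K = 6*(-11 + 2) = 6*(-9) = -54)
339 + K = 339 - 54 = 285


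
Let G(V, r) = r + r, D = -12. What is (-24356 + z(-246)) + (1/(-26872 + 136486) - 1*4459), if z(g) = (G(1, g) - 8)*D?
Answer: -2500843409/109614 ≈ -22815.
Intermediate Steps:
G(V, r) = 2*r
z(g) = 96 - 24*g (z(g) = (2*g - 8)*(-12) = (-8 + 2*g)*(-12) = 96 - 24*g)
(-24356 + z(-246)) + (1/(-26872 + 136486) - 1*4459) = (-24356 + (96 - 24*(-246))) + (1/(-26872 + 136486) - 1*4459) = (-24356 + (96 + 5904)) + (1/109614 - 4459) = (-24356 + 6000) + (1/109614 - 4459) = -18356 - 488768825/109614 = -2500843409/109614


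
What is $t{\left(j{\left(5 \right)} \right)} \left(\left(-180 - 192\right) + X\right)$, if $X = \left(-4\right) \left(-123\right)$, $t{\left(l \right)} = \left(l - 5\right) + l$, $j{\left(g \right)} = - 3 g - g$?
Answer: $-5400$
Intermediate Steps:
$j{\left(g \right)} = - 4 g$
$t{\left(l \right)} = -5 + 2 l$ ($t{\left(l \right)} = \left(-5 + l\right) + l = -5 + 2 l$)
$X = 492$
$t{\left(j{\left(5 \right)} \right)} \left(\left(-180 - 192\right) + X\right) = \left(-5 + 2 \left(\left(-4\right) 5\right)\right) \left(\left(-180 - 192\right) + 492\right) = \left(-5 + 2 \left(-20\right)\right) \left(\left(-180 - 192\right) + 492\right) = \left(-5 - 40\right) \left(-372 + 492\right) = \left(-45\right) 120 = -5400$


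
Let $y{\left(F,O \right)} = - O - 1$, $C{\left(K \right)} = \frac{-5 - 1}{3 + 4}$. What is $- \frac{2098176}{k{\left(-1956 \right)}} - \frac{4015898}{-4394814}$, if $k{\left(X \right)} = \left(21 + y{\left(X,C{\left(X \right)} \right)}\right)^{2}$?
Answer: $- \frac{56468495852771}{11709981903} \approx -4822.3$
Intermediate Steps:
$C{\left(K \right)} = - \frac{6}{7}$
$y{\left(F,O \right)} = -1 - O$
$k{\left(X \right)} = \frac{21316}{49}$ ($k{\left(X \right)} = \left(21 - \frac{1}{7}\right)^{2} = \left(\frac{146}{7}\right)^{2} = \frac{21316}{49}$)
$- \frac{2098176}{k{\left(-1956 \right)}} - \frac{4015898}{-4394814} = - \frac{2098176}{\frac{21316}{49}} - \frac{4015898}{-4394814} = \left(-2098176\right) \frac{49}{21316} - - \frac{2007949}{2197407} = - \frac{25702656}{5329} + \frac{2007949}{2197407} = - \frac{56468495852771}{11709981903}$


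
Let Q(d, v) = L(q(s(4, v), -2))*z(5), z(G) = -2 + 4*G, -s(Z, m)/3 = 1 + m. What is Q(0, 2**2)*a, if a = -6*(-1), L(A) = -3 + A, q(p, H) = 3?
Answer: 0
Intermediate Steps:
s(Z, m) = -3 - 3*m (s(Z, m) = -3*(1 + m) = -3 - 3*m)
Q(d, v) = 0 (Q(d, v) = (-3 + 3)*(-2 + 4*5) = 0*(-2 + 20) = 0*18 = 0)
a = 6
Q(0, 2**2)*a = 0*6 = 0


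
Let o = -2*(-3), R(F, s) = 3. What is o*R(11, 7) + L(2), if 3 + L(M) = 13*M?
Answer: 41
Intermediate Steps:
L(M) = -3 + 13*M
o = 6
o*R(11, 7) + L(2) = 6*3 + (-3 + 13*2) = 18 + (-3 + 26) = 18 + 23 = 41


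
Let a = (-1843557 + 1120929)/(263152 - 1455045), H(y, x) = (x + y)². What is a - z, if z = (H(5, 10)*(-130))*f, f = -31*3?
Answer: -3242246210622/1191893 ≈ -2.7202e+6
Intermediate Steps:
f = -93
z = 2720250 (z = ((10 + 5)²*(-130))*(-93) = (15²*(-130))*(-93) = (225*(-130))*(-93) = -29250*(-93) = 2720250)
a = 722628/1191893 (a = -722628/(-1191893) = -722628*(-1/1191893) = 722628/1191893 ≈ 0.60629)
a - z = 722628/1191893 - 1*2720250 = 722628/1191893 - 2720250 = -3242246210622/1191893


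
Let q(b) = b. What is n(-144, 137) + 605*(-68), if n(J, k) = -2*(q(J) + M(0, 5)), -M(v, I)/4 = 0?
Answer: -40852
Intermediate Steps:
M(v, I) = 0 (M(v, I) = -4*0 = 0)
n(J, k) = -2*J (n(J, k) = -2*(J + 0) = -2*J)
n(-144, 137) + 605*(-68) = -2*(-144) + 605*(-68) = 288 - 41140 = -40852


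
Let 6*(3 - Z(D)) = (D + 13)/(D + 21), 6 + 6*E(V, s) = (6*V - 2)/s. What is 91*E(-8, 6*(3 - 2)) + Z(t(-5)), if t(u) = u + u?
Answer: -21229/99 ≈ -214.43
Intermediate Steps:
E(V, s) = -1 + (-2 + 6*V)/(6*s) (E(V, s) = -1 + ((6*V - 2)/s)/6 = -1 + ((-2 + 6*V)/s)/6 = -1 + (-2 + 6*V)/(6*s))
t(u) = 2*u
Z(D) = 3 - (13 + D)/(6*(21 + D)) (Z(D) = 3 - (D + 13)/(6*(D + 21)) = 3 - (13 + D)/(6*(21 + D)))
91*E(-8, 6*(3 - 2)) + Z(t(-5)) = 91*((-⅓ - 8 - 6*(3 - 2))/((6*(3 - 2)))) + (365 + 17*(2*(-5)))/(6*(21 + 2*(-5))) = 91*((-⅓ - 8 - 6)/((6*1))) + (365 + 17*(-10))/(6*(21 - 10)) = 91*((-⅓ - 8 - 1*6)/6) + (⅙)*(365 - 170)/11 = 91*((-⅓ - 8 - 6)/6) + (⅙)*(1/11)*195 = 91*((⅙)*(-43/3)) + 65/22 = 91*(-43/18) + 65/22 = -3913/18 + 65/22 = -21229/99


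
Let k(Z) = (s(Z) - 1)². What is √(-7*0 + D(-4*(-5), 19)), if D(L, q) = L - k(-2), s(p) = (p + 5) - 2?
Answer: 2*√5 ≈ 4.4721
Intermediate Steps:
s(p) = 3 + p (s(p) = (5 + p) - 2 = 3 + p)
k(Z) = (2 + Z)² (k(Z) = ((3 + Z) - 1)² = (2 + Z)²)
D(L, q) = L (D(L, q) = L - (2 - 2)² = L - 1*0² = L - 1*0 = L + 0 = L)
√(-7*0 + D(-4*(-5), 19)) = √(-7*0 - 4*(-5)) = √(0 + 20) = √20 = 2*√5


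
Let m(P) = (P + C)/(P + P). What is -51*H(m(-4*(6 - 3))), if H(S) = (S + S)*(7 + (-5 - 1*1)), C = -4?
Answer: -68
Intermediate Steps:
m(P) = (-4 + P)/(2*P) (m(P) = (P - 4)/(P + P) = (-4 + P)/((2*P)) = (-4 + P)*(1/(2*P)) = (-4 + P)/(2*P))
H(S) = 2*S (H(S) = (2*S)*(7 + (-5 - 1)) = (2*S)*(7 - 6) = (2*S)*1 = 2*S)
-51*H(m(-4*(6 - 3))) = -102*(-4 - 4*(6 - 3))/(2*((-4*(6 - 3)))) = -102*(-4 - 4*3)/(2*((-4*3))) = -102*(1/2)*(-4 - 12)/(-12) = -102*(1/2)*(-1/12)*(-16) = -102*2/3 = -51*4/3 = -68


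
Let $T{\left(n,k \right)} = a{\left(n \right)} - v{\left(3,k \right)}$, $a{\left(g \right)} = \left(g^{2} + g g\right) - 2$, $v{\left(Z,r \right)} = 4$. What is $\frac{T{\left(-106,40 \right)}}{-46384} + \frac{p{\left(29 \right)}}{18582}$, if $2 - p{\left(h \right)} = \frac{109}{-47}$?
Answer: $- \frac{4902838753}{10127412984} \approx -0.48412$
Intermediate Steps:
$a{\left(g \right)} = -2 + 2 g^{2}$ ($a{\left(g \right)} = \left(g^{2} + g^{2}\right) - 2 = 2 g^{2} - 2 = -2 + 2 g^{2}$)
$T{\left(n,k \right)} = -6 + 2 n^{2}$ ($T{\left(n,k \right)} = \left(-2 + 2 n^{2}\right) - 4 = -6 + 2 n^{2}$)
$p{\left(h \right)} = \frac{203}{47}$ ($p{\left(h \right)} = 2 - \frac{109}{-47} = 2 - 109 \left(- \frac{1}{47}\right) = 2 - - \frac{109}{47} = 2 + \frac{109}{47} = \frac{203}{47}$)
$\frac{T{\left(-106,40 \right)}}{-46384} + \frac{p{\left(29 \right)}}{18582} = \frac{-6 + 2 \left(-106\right)^{2}}{-46384} + \frac{203}{47 \cdot 18582} = \left(-6 + 2 \cdot 11236\right) \left(- \frac{1}{46384}\right) + \frac{203}{47} \cdot \frac{1}{18582} = \left(-6 + 22472\right) \left(- \frac{1}{46384}\right) + \frac{203}{873354} = 22466 \left(- \frac{1}{46384}\right) + \frac{203}{873354} = - \frac{11233}{23192} + \frac{203}{873354} = - \frac{4902838753}{10127412984}$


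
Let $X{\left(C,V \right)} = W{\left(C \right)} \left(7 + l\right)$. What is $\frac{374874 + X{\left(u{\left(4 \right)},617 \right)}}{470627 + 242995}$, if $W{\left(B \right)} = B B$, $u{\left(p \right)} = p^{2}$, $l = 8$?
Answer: $\frac{9017}{16991} \approx 0.53069$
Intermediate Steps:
$W{\left(B \right)} = B^{2}$
$X{\left(C,V \right)} = 15 C^{2}$ ($X{\left(C,V \right)} = C^{2} \left(7 + 8\right) = C^{2} \cdot 15 = 15 C^{2}$)
$\frac{374874 + X{\left(u{\left(4 \right)},617 \right)}}{470627 + 242995} = \frac{374874 + 15 \left(4^{2}\right)^{2}}{470627 + 242995} = \frac{374874 + 15 \cdot 16^{2}}{713622} = \left(374874 + 15 \cdot 256\right) \frac{1}{713622} = \left(374874 + 3840\right) \frac{1}{713622} = 378714 \cdot \frac{1}{713622} = \frac{9017}{16991}$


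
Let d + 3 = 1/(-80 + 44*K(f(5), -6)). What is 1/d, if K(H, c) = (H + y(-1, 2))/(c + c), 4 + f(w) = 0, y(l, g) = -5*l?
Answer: -251/756 ≈ -0.33201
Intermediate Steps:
f(w) = -4 (f(w) = -4 + 0 = -4)
K(H, c) = (5 + H)/(2*c) (K(H, c) = (H - 5*(-1))/(c + c) = (H + 5)/((2*c)) = (5 + H)*(1/(2*c)) = (5 + H)/(2*c))
d = -756/251 (d = -3 + 1/(-80 + 44*((½)*(5 - 4)/(-6))) = -3 + 1/(-80 + 44*((½)*(-⅙)*1)) = -3 + 1/(-80 + 44*(-1/12)) = -3 + 1/(-80 - 11/3) = -3 + 1/(-251/3) = -3 - 3/251 = -756/251 ≈ -3.0120)
1/d = 1/(-756/251) = -251/756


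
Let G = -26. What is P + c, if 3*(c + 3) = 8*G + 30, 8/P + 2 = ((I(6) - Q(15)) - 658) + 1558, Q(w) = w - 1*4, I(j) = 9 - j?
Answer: -83203/1335 ≈ -62.324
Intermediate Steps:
Q(w) = -4 + w (Q(w) = w - 4 = -4 + w)
P = 4/445 (P = 8/(-2 + ((((9 - 1*6) - (-4 + 15)) - 658) + 1558)) = 8/(-2 + ((((9 - 6) - 1*11) - 658) + 1558)) = 8/(-2 + (((3 - 11) - 658) + 1558)) = 8/(-2 + ((-8 - 658) + 1558)) = 8/(-2 + (-666 + 1558)) = 8/(-2 + 892) = 8/890 = 8*(1/890) = 4/445 ≈ 0.0089888)
c = -187/3 (c = -3 + (8*(-26) + 30)/3 = -3 + (-208 + 30)/3 = -3 + (1/3)*(-178) = -3 - 178/3 = -187/3 ≈ -62.333)
P + c = 4/445 - 187/3 = -83203/1335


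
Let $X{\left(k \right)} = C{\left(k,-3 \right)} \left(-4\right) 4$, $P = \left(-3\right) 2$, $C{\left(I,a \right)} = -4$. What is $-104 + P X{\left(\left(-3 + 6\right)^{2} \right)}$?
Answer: $-488$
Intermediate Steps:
$P = -6$
$X{\left(k \right)} = 64$ ($X{\left(k \right)} = \left(-4\right) \left(-4\right) 4 = 16 \cdot 4 = 64$)
$-104 + P X{\left(\left(-3 + 6\right)^{2} \right)} = -104 - 384 = -488$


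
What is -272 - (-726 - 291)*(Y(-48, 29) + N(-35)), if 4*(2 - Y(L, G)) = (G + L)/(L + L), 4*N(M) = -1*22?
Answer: -496873/128 ≈ -3881.8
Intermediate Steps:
N(M) = -11/2 (N(M) = (-1*22)/4 = (¼)*(-22) = -11/2)
Y(L, G) = 2 - (G + L)/(8*L) (Y(L, G) = 2 - (G + L)/(4*(L + L)) = 2 - (G + L)/(4*(2*L)) = 2 - (G + L)*1/(2*L)/4 = 2 - (G + L)/(8*L))
-272 - (-726 - 291)*(Y(-48, 29) + N(-35)) = -272 - (-726 - 291)*((⅛)*(-1*29 + 15*(-48))/(-48) - 11/2) = -272 - (-1017)*((⅛)*(-1/48)*(-29 - 720) - 11/2) = -272 - (-1017)*((⅛)*(-1/48)*(-749) - 11/2) = -272 - (-1017)*(749/384 - 11/2) = -272 - (-1017)*(-1363)/384 = -272 - 1*462057/128 = -272 - 462057/128 = -496873/128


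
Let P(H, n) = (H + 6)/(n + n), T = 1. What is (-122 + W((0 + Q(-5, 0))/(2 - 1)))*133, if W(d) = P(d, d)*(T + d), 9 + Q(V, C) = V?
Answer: -16720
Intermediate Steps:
P(H, n) = (6 + H)/(2*n) (P(H, n) = (6 + H)/((2*n)) = (6 + H)*(1/(2*n)) = (6 + H)/(2*n))
Q(V, C) = -9 + V
W(d) = (1 + d)*(6 + d)/(2*d) (W(d) = ((6 + d)/(2*d))*(1 + d) = (1 + d)*(6 + d)/(2*d))
(-122 + W((0 + Q(-5, 0))/(2 - 1)))*133 = (-122 + (1 + (0 + (-9 - 5))/(2 - 1))*(6 + (0 + (-9 - 5))/(2 - 1))/(2*(((0 + (-9 - 5))/(2 - 1)))))*133 = (-122 + (1 + (0 - 14)/1)*(6 + (0 - 14)/1)/(2*(((0 - 14)/1))))*133 = (-122 + (1 - 14*1)*(6 - 14*1)/(2*((-14*1))))*133 = (-122 + (½)*(1 - 14)*(6 - 14)/(-14))*133 = (-122 + (½)*(-1/14)*(-13)*(-8))*133 = (-122 - 26/7)*133 = -880/7*133 = -16720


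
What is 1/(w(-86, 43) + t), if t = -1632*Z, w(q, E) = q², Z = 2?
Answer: 1/4132 ≈ 0.00024201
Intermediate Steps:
t = -3264 (t = -1632*2 = -3264)
1/(w(-86, 43) + t) = 1/((-86)² - 3264) = 1/(7396 - 3264) = 1/4132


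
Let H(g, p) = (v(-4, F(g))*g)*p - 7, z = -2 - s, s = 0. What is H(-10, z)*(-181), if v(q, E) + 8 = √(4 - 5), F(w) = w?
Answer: 30227 - 3620*I ≈ 30227.0 - 3620.0*I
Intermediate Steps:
v(q, E) = -8 + I (v(q, E) = -8 + √(4 - 5) = -8 + √(-1) = -8 + I)
z = -2 (z = -2 - 1*0 = -2 + 0 = -2)
H(g, p) = -7 + g*p*(-8 + I) (H(g, p) = ((-8 + I)*g)*p - 7 = (g*(-8 + I))*p - 7 = g*p*(-8 + I) - 7 = -7 + g*p*(-8 + I))
H(-10, z)*(-181) = (-7 - 10*(-2)*(-8 + I))*(-181) = (-7 + (-160 + 20*I))*(-181) = (-167 + 20*I)*(-181) = 30227 - 3620*I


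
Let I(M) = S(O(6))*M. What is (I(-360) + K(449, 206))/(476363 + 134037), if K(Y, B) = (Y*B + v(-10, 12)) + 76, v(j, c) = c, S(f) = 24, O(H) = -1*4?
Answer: 41971/305200 ≈ 0.13752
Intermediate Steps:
O(H) = -4
I(M) = 24*M
K(Y, B) = 88 + B*Y (K(Y, B) = (Y*B + 12) + 76 = (B*Y + 12) + 76 = (12 + B*Y) + 76 = 88 + B*Y)
(I(-360) + K(449, 206))/(476363 + 134037) = (24*(-360) + (88 + 206*449))/(476363 + 134037) = (-8640 + (88 + 92494))/610400 = (-8640 + 92582)*(1/610400) = 83942*(1/610400) = 41971/305200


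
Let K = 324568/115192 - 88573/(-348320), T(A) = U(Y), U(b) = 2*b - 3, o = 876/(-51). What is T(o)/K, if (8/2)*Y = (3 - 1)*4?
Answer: 716494240/2201007621 ≈ 0.32553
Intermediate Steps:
o = -292/17 (o = 876*(-1/51) = -292/17 ≈ -17.176)
Y = 2 (Y = ((3 - 1)*4)/4 = (2*4)/4 = (¼)*8 = 2)
U(b) = -3 + 2*b
T(A) = 1 (T(A) = -3 + 2*2 = -3 + 4 = 1)
K = 2201007621/716494240 (K = 324568*(1/115192) - 88573*(-1/348320) = 40571/14399 + 88573/348320 = 2201007621/716494240 ≈ 3.0719)
T(o)/K = 1/(2201007621/716494240) = 1*(716494240/2201007621) = 716494240/2201007621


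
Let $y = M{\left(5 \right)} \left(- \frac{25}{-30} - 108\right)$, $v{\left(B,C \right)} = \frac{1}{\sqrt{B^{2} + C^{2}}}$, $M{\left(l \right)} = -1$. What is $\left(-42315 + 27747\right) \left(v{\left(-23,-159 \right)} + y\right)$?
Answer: $-1561204 - \frac{7284 \sqrt{25810}}{12905} \approx -1.5613 \cdot 10^{6}$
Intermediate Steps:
$v{\left(B,C \right)} = \frac{1}{\sqrt{B^{2} + C^{2}}}$
$y = \frac{643}{6}$ ($y = - (- \frac{25}{-30} - 108) = - (\left(-25\right) \left(- \frac{1}{30}\right) - 108) = - (\frac{5}{6} - 108) = \left(-1\right) \left(- \frac{643}{6}\right) = \frac{643}{6} \approx 107.17$)
$\left(-42315 + 27747\right) \left(v{\left(-23,-159 \right)} + y\right) = \left(-42315 + 27747\right) \left(\frac{1}{\sqrt{\left(-23\right)^{2} + \left(-159\right)^{2}}} + \frac{643}{6}\right) = - 14568 \left(\frac{1}{\sqrt{529 + 25281}} + \frac{643}{6}\right) = - 14568 \left(\frac{1}{\sqrt{25810}} + \frac{643}{6}\right) = - 14568 \left(\frac{\sqrt{25810}}{25810} + \frac{643}{6}\right) = - 14568 \left(\frac{643}{6} + \frac{\sqrt{25810}}{25810}\right) = -1561204 - \frac{7284 \sqrt{25810}}{12905}$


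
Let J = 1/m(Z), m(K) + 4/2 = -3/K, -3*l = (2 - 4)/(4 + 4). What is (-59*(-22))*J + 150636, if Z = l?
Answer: 2861435/19 ≈ 1.5060e+5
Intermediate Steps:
l = 1/12 (l = -(2 - 4)/(3*(4 + 4)) = -(-2)/(3*8) = -1/3*(-1/4) = 1/12 ≈ 0.083333)
Z = 1/12 ≈ 0.083333
m(K) = -2 - 3/K
J = -1/38 (J = 1/(-2 - 3/1/12) = 1/(-2 - 3*12) = 1/(-2 - 36) = 1/(-38) = -1/38 ≈ -0.026316)
(-59*(-22))*J + 150636 = -59*(-22)*(-1/38) + 150636 = 1298*(-1/38) + 150636 = -649/19 + 150636 = 2861435/19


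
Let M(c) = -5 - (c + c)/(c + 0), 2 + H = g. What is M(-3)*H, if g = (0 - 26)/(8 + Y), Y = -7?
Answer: 196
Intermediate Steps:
g = -26 (g = (0 - 26)/(8 - 7) = -26/1 = -26*1 = -26)
H = -28 (H = -2 - 26 = -28)
M(c) = -7 (M(c) = -5 - 2*c/c = -5 - 1*2 = -5 - 2 = -7)
M(-3)*H = -7*(-28) = 196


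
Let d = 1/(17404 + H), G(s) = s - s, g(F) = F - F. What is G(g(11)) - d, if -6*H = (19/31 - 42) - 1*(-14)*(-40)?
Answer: -186/3255787 ≈ -5.7129e-5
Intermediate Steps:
g(F) = 0
H = 18643/186 (H = -((19/31 - 42) - 1*(-14)*(-40))/6 = -((19*(1/31) - 42) + 14*(-40))/6 = -((19/31 - 42) - 560)/6 = -(-1283/31 - 560)/6 = -⅙*(-18643/31) = 18643/186 ≈ 100.23)
G(s) = 0
d = 186/3255787 (d = 1/(17404 + 18643/186) = 1/(3255787/186) = 186/3255787 ≈ 5.7129e-5)
G(g(11)) - d = 0 - 1*186/3255787 = 0 - 186/3255787 = -186/3255787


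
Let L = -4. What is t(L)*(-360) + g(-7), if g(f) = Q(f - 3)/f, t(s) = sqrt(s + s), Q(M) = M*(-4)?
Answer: -40/7 - 720*I*sqrt(2) ≈ -5.7143 - 1018.2*I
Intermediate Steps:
Q(M) = -4*M
t(s) = sqrt(2)*sqrt(s) (t(s) = sqrt(2*s) = sqrt(2)*sqrt(s))
g(f) = (12 - 4*f)/f (g(f) = (-4*(f - 3))/f = (-4*(-3 + f))/f = (12 - 4*f)/f)
t(L)*(-360) + g(-7) = (sqrt(2)*sqrt(-4))*(-360) + (-4 + 12/(-7)) = (sqrt(2)*(2*I))*(-360) + (-4 + 12*(-1/7)) = (2*I*sqrt(2))*(-360) + (-4 - 12/7) = -720*I*sqrt(2) - 40/7 = -40/7 - 720*I*sqrt(2)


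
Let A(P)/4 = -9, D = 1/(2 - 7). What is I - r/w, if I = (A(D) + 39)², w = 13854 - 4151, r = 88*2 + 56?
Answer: 87095/9703 ≈ 8.9761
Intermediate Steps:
D = -⅕ (D = 1/(-5) = -⅕ ≈ -0.20000)
A(P) = -36 (A(P) = 4*(-9) = -36)
r = 232 (r = 176 + 56 = 232)
w = 9703
I = 9 (I = (-36 + 39)² = 3² = 9)
I - r/w = 9 - 232/9703 = 87095/9703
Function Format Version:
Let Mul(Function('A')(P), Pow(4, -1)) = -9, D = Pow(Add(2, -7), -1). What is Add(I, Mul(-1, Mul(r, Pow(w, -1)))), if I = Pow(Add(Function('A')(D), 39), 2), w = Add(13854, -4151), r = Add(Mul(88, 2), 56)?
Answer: Rational(87095, 9703) ≈ 8.9761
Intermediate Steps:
D = Rational(-1, 5) (D = Pow(-5, -1) = Rational(-1, 5) ≈ -0.20000)
Function('A')(P) = -36 (Function('A')(P) = Mul(4, -9) = -36)
r = 232 (r = Add(176, 56) = 232)
w = 9703
I = 9 (I = Pow(Add(-36, 39), 2) = Pow(3, 2) = 9)
Add(I, Mul(-1, Mul(r, Pow(w, -1)))) = Add(9, Mul(-1, Mul(232, Pow(9703, -1)))) = Add(9, Mul(-1, Mul(232, Rational(1, 9703)))) = Add(9, Mul(-1, Rational(232, 9703))) = Add(9, Rational(-232, 9703)) = Rational(87095, 9703)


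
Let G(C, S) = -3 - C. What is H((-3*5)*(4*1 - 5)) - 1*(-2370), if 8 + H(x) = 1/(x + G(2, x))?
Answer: 23621/10 ≈ 2362.1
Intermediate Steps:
H(x) = -8 + 1/(-5 + x) (H(x) = -8 + 1/(x + (-3 - 1*2)) = -8 + 1/(x + (-3 - 2)) = -8 + 1/(x - 5) = -8 + 1/(-5 + x))
H((-3*5)*(4*1 - 5)) - 1*(-2370) = (41 - 8*(-3*5)*(4*1 - 5))/(-5 + (-3*5)*(4*1 - 5)) - 1*(-2370) = (41 - (-120)*(4 - 5))/(-5 - 15*(4 - 5)) + 2370 = (41 - (-120)*(-1))/(-5 - 15*(-1)) + 2370 = (41 - 8*15)/(-5 + 15) + 2370 = (41 - 120)/10 + 2370 = (1/10)*(-79) + 2370 = -79/10 + 2370 = 23621/10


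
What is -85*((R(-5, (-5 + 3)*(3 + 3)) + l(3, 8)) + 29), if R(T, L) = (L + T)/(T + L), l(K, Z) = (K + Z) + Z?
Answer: -4165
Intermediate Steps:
l(K, Z) = K + 2*Z
R(T, L) = 1 (R(T, L) = (L + T)/(L + T) = 1)
-85*((R(-5, (-5 + 3)*(3 + 3)) + l(3, 8)) + 29) = -85*((1 + (3 + 2*8)) + 29) = -85*((1 + (3 + 16)) + 29) = -85*((1 + 19) + 29) = -85*(20 + 29) = -85*49 = -4165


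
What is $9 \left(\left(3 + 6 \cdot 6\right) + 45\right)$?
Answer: $756$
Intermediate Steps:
$9 \left(\left(3 + 6 \cdot 6\right) + 45\right) = 9 \left(\left(3 + 36\right) + 45\right) = 9 \left(39 + 45\right) = 9 \cdot 84 = 756$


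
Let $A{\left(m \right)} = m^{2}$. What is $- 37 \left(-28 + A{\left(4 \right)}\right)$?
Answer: $444$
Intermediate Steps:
$- 37 \left(-28 + A{\left(4 \right)}\right) = - 37 \left(-28 + 4^{2}\right) = - 37 \left(-28 + 16\right) = \left(-37\right) \left(-12\right) = 444$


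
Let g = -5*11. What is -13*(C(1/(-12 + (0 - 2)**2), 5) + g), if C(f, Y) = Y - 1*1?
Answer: 663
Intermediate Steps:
g = -55
C(f, Y) = -1 + Y (C(f, Y) = Y - 1 = -1 + Y)
-13*(C(1/(-12 + (0 - 2)**2), 5) + g) = -13*((-1 + 5) - 55) = -13*(4 - 55) = -13*(-51) = 663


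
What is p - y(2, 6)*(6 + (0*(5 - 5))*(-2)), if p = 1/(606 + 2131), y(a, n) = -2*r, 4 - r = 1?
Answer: 98533/2737 ≈ 36.000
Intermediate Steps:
r = 3 (r = 4 - 1*1 = 4 - 1 = 3)
y(a, n) = -6 (y(a, n) = -2*3 = -6)
p = 1/2737 ≈ 0.00036536
p - y(2, 6)*(6 + (0*(5 - 5))*(-2)) = 1/2737 - (-6)*(6 + (0*(5 - 5))*(-2)) = 1/2737 - (-6)*(6 + (0*0)*(-2)) = 1/2737 - (-6)*(6 + 0*(-2)) = 1/2737 - (-6)*(6 + 0) = 1/2737 - (-6)*6 = 1/2737 - 1*(-36) = 1/2737 + 36 = 98533/2737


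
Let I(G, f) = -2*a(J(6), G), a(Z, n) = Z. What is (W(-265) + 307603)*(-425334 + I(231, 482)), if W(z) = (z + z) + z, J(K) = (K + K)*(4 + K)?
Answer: -130569507792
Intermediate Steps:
J(K) = 2*K*(4 + K) (J(K) = (2*K)*(4 + K) = 2*K*(4 + K))
I(G, f) = -240 (I(G, f) = -4*6*(4 + 6) = -4*6*10 = -2*120 = -240)
W(z) = 3*z (W(z) = 2*z + z = 3*z)
(W(-265) + 307603)*(-425334 + I(231, 482)) = (3*(-265) + 307603)*(-425334 - 240) = (-795 + 307603)*(-425574) = 306808*(-425574) = -130569507792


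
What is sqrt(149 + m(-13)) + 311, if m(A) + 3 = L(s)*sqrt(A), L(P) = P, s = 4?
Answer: 311 + sqrt(146 + 4*I*sqrt(13)) ≈ 323.1 + 0.59607*I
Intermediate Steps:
m(A) = -3 + 4*sqrt(A)
sqrt(149 + m(-13)) + 311 = sqrt(149 + (-3 + 4*sqrt(-13))) + 311 = sqrt(149 + (-3 + 4*(I*sqrt(13)))) + 311 = sqrt(149 + (-3 + 4*I*sqrt(13))) + 311 = sqrt(146 + 4*I*sqrt(13)) + 311 = 311 + sqrt(146 + 4*I*sqrt(13))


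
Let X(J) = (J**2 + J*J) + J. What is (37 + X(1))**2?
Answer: 1600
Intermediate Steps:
X(J) = J + 2*J**2 (X(J) = (J**2 + J**2) + J = 2*J**2 + J = J + 2*J**2)
(37 + X(1))**2 = (37 + 1*(1 + 2*1))**2 = (37 + 1*(1 + 2))**2 = (37 + 1*3)**2 = (37 + 3)**2 = 40**2 = 1600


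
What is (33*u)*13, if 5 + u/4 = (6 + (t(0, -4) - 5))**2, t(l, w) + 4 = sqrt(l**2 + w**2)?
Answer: -6864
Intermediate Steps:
t(l, w) = -4 + sqrt(l**2 + w**2)
u = -16 (u = -20 + 4*(6 + ((-4 + sqrt(0**2 + (-4)**2)) - 5))**2 = -20 + 4*(6 + ((-4 + sqrt(0 + 16)) - 5))**2 = -20 + 4*(6 + ((-4 + sqrt(16)) - 5))**2 = -20 + 4*(6 + ((-4 + 4) - 5))**2 = -20 + 4*(6 + (0 - 5))**2 = -20 + 4*(6 - 5)**2 = -20 + 4*1**2 = -20 + 4*1 = -20 + 4 = -16)
(33*u)*13 = (33*(-16))*13 = -528*13 = -6864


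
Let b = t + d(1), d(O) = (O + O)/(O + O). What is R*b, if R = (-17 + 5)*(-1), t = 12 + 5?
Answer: 216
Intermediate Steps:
d(O) = 1 (d(O) = (2*O)/((2*O)) = (2*O)*(1/(2*O)) = 1)
t = 17
R = 12 (R = -12*(-1) = 12)
b = 18 (b = 17 + 1 = 18)
R*b = 12*18 = 216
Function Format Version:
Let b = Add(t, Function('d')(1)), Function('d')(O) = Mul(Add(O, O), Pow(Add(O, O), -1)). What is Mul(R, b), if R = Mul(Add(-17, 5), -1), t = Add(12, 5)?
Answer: 216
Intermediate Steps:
Function('d')(O) = 1 (Function('d')(O) = Mul(Mul(2, O), Pow(Mul(2, O), -1)) = Mul(Mul(2, O), Mul(Rational(1, 2), Pow(O, -1))) = 1)
t = 17
R = 12 (R = Mul(-12, -1) = 12)
b = 18 (b = Add(17, 1) = 18)
Mul(R, b) = Mul(12, 18) = 216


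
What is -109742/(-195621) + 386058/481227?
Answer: 42777288484/31379368989 ≈ 1.3632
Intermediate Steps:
-109742/(-195621) + 386058/481227 = -109742*(-1/195621) + 386058*(1/481227) = 109742/195621 + 128686/160409 = 42777288484/31379368989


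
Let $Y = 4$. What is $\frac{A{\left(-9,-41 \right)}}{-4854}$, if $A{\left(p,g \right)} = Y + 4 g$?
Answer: $\frac{80}{2427} \approx 0.032963$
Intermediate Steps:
$A{\left(p,g \right)} = 4 + 4 g$
$\frac{A{\left(-9,-41 \right)}}{-4854} = \frac{4 + 4 \left(-41\right)}{-4854} = \left(4 - 164\right) \left(- \frac{1}{4854}\right) = \left(-160\right) \left(- \frac{1}{4854}\right) = \frac{80}{2427}$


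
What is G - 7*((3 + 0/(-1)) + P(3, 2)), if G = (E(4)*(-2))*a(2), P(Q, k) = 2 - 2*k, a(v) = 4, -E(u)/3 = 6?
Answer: 137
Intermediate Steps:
E(u) = -18 (E(u) = -3*6 = -18)
G = 144 (G = -18*(-2)*4 = 36*4 = 144)
G - 7*((3 + 0/(-1)) + P(3, 2)) = 144 - 7*((3 + 0/(-1)) + (2 - 2*2)) = 144 - 7*((3 + 0*(-1)) + (2 - 4)) = 144 - 7*((3 + 0) - 2) = 144 - 7*(3 - 2) = 144 - 7*1 = 144 - 7 = 137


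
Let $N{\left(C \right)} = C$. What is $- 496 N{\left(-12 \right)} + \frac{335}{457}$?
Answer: $\frac{2720399}{457} \approx 5952.7$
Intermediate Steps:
$- 496 N{\left(-12 \right)} + \frac{335}{457} = \left(-496\right) \left(-12\right) + \frac{335}{457} = 5952 + 335 \cdot \frac{1}{457} = 5952 + \frac{335}{457} = \frac{2720399}{457}$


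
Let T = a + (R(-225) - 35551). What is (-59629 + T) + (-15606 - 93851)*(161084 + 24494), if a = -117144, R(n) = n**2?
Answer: -20312972845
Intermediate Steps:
T = -102070 (T = -117144 + ((-225)**2 - 35551) = -117144 + (50625 - 35551) = -117144 + 15074 = -102070)
(-59629 + T) + (-15606 - 93851)*(161084 + 24494) = (-59629 - 102070) + (-15606 - 93851)*(161084 + 24494) = -161699 - 109457*185578 = -161699 - 20312811146 = -20312972845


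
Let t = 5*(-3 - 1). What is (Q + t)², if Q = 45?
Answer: 625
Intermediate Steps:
t = -20 (t = 5*(-4) = -20)
(Q + t)² = (45 - 20)² = 25² = 625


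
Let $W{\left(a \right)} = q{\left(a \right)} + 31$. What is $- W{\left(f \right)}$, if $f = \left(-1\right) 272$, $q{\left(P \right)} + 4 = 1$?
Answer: $-28$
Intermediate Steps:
$q{\left(P \right)} = -3$ ($q{\left(P \right)} = -4 + 1 = -3$)
$f = -272$
$W{\left(a \right)} = 28$ ($W{\left(a \right)} = -3 + 31 = 28$)
$- W{\left(f \right)} = \left(-1\right) 28 = -28$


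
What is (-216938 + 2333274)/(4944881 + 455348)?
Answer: 2116336/5400229 ≈ 0.39190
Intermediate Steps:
(-216938 + 2333274)/(4944881 + 455348) = 2116336/5400229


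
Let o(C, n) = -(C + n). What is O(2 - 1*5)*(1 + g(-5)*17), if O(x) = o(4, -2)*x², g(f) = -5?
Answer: 1512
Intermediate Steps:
o(C, n) = -C - n
O(x) = -2*x² (O(x) = (-1*4 - 1*(-2))*x² = (-4 + 2)*x² = -2*x²)
O(2 - 1*5)*(1 + g(-5)*17) = (-2*(2 - 1*5)²)*(1 - 5*17) = (-2*(2 - 5)²)*(1 - 85) = -2*(-3)²*(-84) = -2*9*(-84) = -18*(-84) = 1512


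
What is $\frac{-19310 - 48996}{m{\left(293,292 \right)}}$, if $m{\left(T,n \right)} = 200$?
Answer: $- \frac{34153}{100} \approx -341.53$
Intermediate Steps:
$\frac{-19310 - 48996}{m{\left(293,292 \right)}} = \frac{-19310 - 48996}{200} = \left(-19310 - 48996\right) \frac{1}{200} = \left(-68306\right) \frac{1}{200} = - \frac{34153}{100}$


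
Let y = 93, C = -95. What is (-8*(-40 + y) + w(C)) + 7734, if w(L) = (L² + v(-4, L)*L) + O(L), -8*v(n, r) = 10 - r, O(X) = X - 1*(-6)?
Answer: 139943/8 ≈ 17493.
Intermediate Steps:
O(X) = 6 + X (O(X) = X + 6 = 6 + X)
v(n, r) = -5/4 + r/8 (v(n, r) = -(10 - r)/8 = -5/4 + r/8)
w(L) = 6 + L + L² + L*(-5/4 + L/8) (w(L) = (L² + (-5/4 + L/8)*L) + (6 + L) = (L² + L*(-5/4 + L/8)) + (6 + L) = 6 + L + L² + L*(-5/4 + L/8))
(-8*(-40 + y) + w(C)) + 7734 = (-8*(-40 + 93) + (6 - ¼*(-95) + (9/8)*(-95)²)) + 7734 = (-8*53 + (6 + 95/4 + (9/8)*9025)) + 7734 = (-424 + (6 + 95/4 + 81225/8)) + 7734 = (-424 + 81463/8) + 7734 = 78071/8 + 7734 = 139943/8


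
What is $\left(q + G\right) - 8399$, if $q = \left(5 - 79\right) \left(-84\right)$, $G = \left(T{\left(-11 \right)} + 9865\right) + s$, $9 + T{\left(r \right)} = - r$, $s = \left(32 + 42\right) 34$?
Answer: $10200$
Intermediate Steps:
$s = 2516$ ($s = 74 \cdot 34 = 2516$)
$T{\left(r \right)} = -9 - r$
$G = 12383$ ($G = \left(\left(-9 - -11\right) + 9865\right) + 2516 = \left(\left(-9 + 11\right) + 9865\right) + 2516 = \left(2 + 9865\right) + 2516 = 9867 + 2516 = 12383$)
$q = 6216$ ($q = \left(-74\right) \left(-84\right) = 6216$)
$\left(q + G\right) - 8399 = \left(6216 + 12383\right) - 8399 = 18599 - 8399 = 10200$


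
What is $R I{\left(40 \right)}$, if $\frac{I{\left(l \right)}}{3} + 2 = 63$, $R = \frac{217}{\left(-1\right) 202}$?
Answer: $- \frac{39711}{202} \approx -196.59$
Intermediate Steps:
$R = - \frac{217}{202}$ ($R = \frac{217}{-202} = 217 \left(- \frac{1}{202}\right) = - \frac{217}{202} \approx -1.0743$)
$I{\left(l \right)} = 183$ ($I{\left(l \right)} = -6 + 3 \cdot 63 = -6 + 189 = 183$)
$R I{\left(40 \right)} = \left(- \frac{217}{202}\right) 183 = - \frac{39711}{202}$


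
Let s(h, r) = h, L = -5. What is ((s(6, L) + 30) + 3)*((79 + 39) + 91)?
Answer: 8151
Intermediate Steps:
((s(6, L) + 30) + 3)*((79 + 39) + 91) = ((6 + 30) + 3)*((79 + 39) + 91) = (36 + 3)*(118 + 91) = 39*209 = 8151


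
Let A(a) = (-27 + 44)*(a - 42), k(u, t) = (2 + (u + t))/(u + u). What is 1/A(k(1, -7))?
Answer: -1/748 ≈ -0.0013369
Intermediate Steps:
k(u, t) = (2 + t + u)/(2*u) (k(u, t) = (2 + (t + u))/((2*u)) = (2 + t + u)*(1/(2*u)) = (2 + t + u)/(2*u))
A(a) = -714 + 17*a (A(a) = 17*(-42 + a) = -714 + 17*a)
1/A(k(1, -7)) = 1/(-714 + 17*((1/2)*(2 - 7 + 1)/1)) = 1/(-714 + 17*((1/2)*1*(-4))) = 1/(-714 + 17*(-2)) = 1/(-714 - 34) = 1/(-748) = -1/748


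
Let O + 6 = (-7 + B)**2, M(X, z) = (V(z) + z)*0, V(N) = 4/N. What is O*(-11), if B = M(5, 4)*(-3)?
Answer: -473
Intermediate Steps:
M(X, z) = 0 (M(X, z) = (4/z + z)*0 = (z + 4/z)*0 = 0)
B = 0 (B = 0*(-3) = 0)
O = 43 (O = -6 + (-7 + 0)**2 = -6 + (-7)**2 = -6 + 49 = 43)
O*(-11) = 43*(-11) = -473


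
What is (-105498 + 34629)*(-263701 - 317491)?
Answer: 41188495848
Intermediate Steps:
(-105498 + 34629)*(-263701 - 317491) = -70869*(-581192) = 41188495848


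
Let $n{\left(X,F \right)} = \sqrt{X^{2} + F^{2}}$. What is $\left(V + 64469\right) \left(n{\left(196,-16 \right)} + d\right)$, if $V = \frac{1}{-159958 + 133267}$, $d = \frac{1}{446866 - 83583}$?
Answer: $\frac{1720742078}{9696386553} + \frac{6882968312 \sqrt{2417}}{26691} \approx 1.2678 \cdot 10^{7}$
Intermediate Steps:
$n{\left(X,F \right)} = \sqrt{F^{2} + X^{2}}$
$d = \frac{1}{363283} \approx 2.7527 \cdot 10^{-6}$
$V = - \frac{1}{26691}$ ($V = \frac{1}{-26691} = - \frac{1}{26691} \approx -3.7466 \cdot 10^{-5}$)
$\left(V + 64469\right) \left(n{\left(196,-16 \right)} + d\right) = \left(- \frac{1}{26691} + 64469\right) \left(\sqrt{\left(-16\right)^{2} + 196^{2}} + \frac{1}{363283}\right) = \frac{1720742078 \left(\sqrt{256 + 38416} + \frac{1}{363283}\right)}{26691} = \frac{1720742078 \left(\sqrt{38672} + \frac{1}{363283}\right)}{26691} = \frac{1720742078 \left(4 \sqrt{2417} + \frac{1}{363283}\right)}{26691} = \frac{1720742078 \left(\frac{1}{363283} + 4 \sqrt{2417}\right)}{26691} = \frac{1720742078}{9696386553} + \frac{6882968312 \sqrt{2417}}{26691}$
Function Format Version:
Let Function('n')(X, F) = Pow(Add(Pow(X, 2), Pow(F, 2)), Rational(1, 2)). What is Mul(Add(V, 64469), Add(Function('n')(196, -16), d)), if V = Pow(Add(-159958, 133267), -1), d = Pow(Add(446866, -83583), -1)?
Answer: Add(Rational(1720742078, 9696386553), Mul(Rational(6882968312, 26691), Pow(2417, Rational(1, 2)))) ≈ 1.2678e+7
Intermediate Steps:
Function('n')(X, F) = Pow(Add(Pow(F, 2), Pow(X, 2)), Rational(1, 2))
d = Rational(1, 363283) (d = Pow(363283, -1) = Rational(1, 363283) ≈ 2.7527e-6)
V = Rational(-1, 26691) (V = Pow(-26691, -1) = Rational(-1, 26691) ≈ -3.7466e-5)
Mul(Add(V, 64469), Add(Function('n')(196, -16), d)) = Mul(Add(Rational(-1, 26691), 64469), Add(Pow(Add(Pow(-16, 2), Pow(196, 2)), Rational(1, 2)), Rational(1, 363283))) = Mul(Rational(1720742078, 26691), Add(Pow(Add(256, 38416), Rational(1, 2)), Rational(1, 363283))) = Mul(Rational(1720742078, 26691), Add(Pow(38672, Rational(1, 2)), Rational(1, 363283))) = Mul(Rational(1720742078, 26691), Add(Mul(4, Pow(2417, Rational(1, 2))), Rational(1, 363283))) = Mul(Rational(1720742078, 26691), Add(Rational(1, 363283), Mul(4, Pow(2417, Rational(1, 2))))) = Add(Rational(1720742078, 9696386553), Mul(Rational(6882968312, 26691), Pow(2417, Rational(1, 2))))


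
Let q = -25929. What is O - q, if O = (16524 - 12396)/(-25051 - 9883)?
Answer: 452899779/17467 ≈ 25929.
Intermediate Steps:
O = -2064/17467 (O = 4128/(-34934) = 4128*(-1/34934) = -2064/17467 ≈ -0.11817)
O - q = -2064/17467 - 1*(-25929) = -2064/17467 + 25929 = 452899779/17467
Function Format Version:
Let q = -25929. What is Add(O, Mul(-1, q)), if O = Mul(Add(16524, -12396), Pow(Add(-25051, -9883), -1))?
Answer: Rational(452899779, 17467) ≈ 25929.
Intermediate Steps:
O = Rational(-2064, 17467) (O = Mul(4128, Pow(-34934, -1)) = Mul(4128, Rational(-1, 34934)) = Rational(-2064, 17467) ≈ -0.11817)
Add(O, Mul(-1, q)) = Add(Rational(-2064, 17467), Mul(-1, -25929)) = Add(Rational(-2064, 17467), 25929) = Rational(452899779, 17467)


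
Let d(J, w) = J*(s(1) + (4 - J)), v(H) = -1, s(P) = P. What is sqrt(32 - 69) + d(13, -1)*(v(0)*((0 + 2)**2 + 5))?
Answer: 936 + I*sqrt(37) ≈ 936.0 + 6.0828*I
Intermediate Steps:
d(J, w) = J*(5 - J) (d(J, w) = J*(1 + (4 - J)) = J*(5 - J))
sqrt(32 - 69) + d(13, -1)*(v(0)*((0 + 2)**2 + 5)) = sqrt(32 - 69) + (13*(5 - 1*13))*(-((0 + 2)**2 + 5)) = sqrt(-37) + (13*(5 - 13))*(-(2**2 + 5)) = I*sqrt(37) + (13*(-8))*(-(4 + 5)) = I*sqrt(37) - (-104)*9 = I*sqrt(37) - 104*(-9) = I*sqrt(37) + 936 = 936 + I*sqrt(37)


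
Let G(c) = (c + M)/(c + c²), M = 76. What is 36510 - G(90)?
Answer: 149508367/4095 ≈ 36510.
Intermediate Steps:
G(c) = (76 + c)/(c + c²) (G(c) = (c + 76)/(c + c²) = (76 + c)/(c + c²))
36510 - G(90) = 36510 - (76 + 90)/(90*(1 + 90)) = 36510 - 166/(90*91) = 36510 - 1*83/4095 = 36510 - 83/4095 = 149508367/4095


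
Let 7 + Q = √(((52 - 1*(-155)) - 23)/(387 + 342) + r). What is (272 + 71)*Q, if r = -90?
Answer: -2401 + 343*I*√65426/27 ≈ -2401.0 + 3249.4*I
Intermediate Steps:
Q = -7 + I*√65426/27 (Q = -7 + √(((52 - 1*(-155)) - 23)/(387 + 342) - 90) = -7 + √(((52 + 155) - 23)/729 - 90) = -7 + √((207 - 23)*(1/729) - 90) = -7 + √(184*(1/729) - 90) = -7 + √(184/729 - 90) = -7 + √(-65426/729) = -7 + I*√65426/27 ≈ -7.0 + 9.4735*I)
(272 + 71)*Q = (272 + 71)*(-7 + I*√65426/27) = 343*(-7 + I*√65426/27) = -2401 + 343*I*√65426/27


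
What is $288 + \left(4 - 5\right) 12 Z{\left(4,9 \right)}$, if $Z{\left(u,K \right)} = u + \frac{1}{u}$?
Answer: $237$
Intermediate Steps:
$288 + \left(4 - 5\right) 12 Z{\left(4,9 \right)} = 288 + \left(4 - 5\right) 12 \left(4 + \frac{1}{4}\right) = 288 + \left(-1\right) 12 \left(4 + \frac{1}{4}\right) = 288 - 51 = 237$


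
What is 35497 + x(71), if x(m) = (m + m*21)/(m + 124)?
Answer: 6923477/195 ≈ 35505.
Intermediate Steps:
x(m) = 22*m/(124 + m) (x(m) = (m + 21*m)/(124 + m) = (22*m)/(124 + m) = 22*m/(124 + m))
35497 + x(71) = 35497 + 22*71/(124 + 71) = 35497 + 22*71/195 = 35497 + 22*71*(1/195) = 35497 + 1562/195 = 6923477/195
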